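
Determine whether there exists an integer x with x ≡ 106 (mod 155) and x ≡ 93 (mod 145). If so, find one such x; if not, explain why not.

Reduce both congruences modulo 5, which divides 155 and 145: they say x ≡ 106 (mod 5) and x ≡ 93 (mod 5).
These are incompatible: 106 − 93 = 13 is not divisible by 5.
Therefore no such x exists.

No such integer exists.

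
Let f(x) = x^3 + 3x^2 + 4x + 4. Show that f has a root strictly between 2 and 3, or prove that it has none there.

Evaluate at the endpoints: f(2) = 32, f(3) = 70 — same sign (positive).
The derivative f'(x) = 3x^2 + 6x + 4 is a quadratic with discriminant 6² − 4·3·4 = -12 < 0; it never vanishes, so it is always positive (sign of the leading coefficient).
So f is strictly increasing; between 2 and 3 its values lie between f(2) = 32 and f(3) = 70, all positive. Therefore f has no root in (2, 3).

f has no root in that interval.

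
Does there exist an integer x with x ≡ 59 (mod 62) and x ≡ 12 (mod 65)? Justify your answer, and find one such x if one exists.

gcd(62, 65) = 1, so the Chinese Remainder Theorem guarantees exactly one residue class mod 4030 satisfying both.
Write x = 59 + 62t and require 59 + 62t ≡ 12 (mod 65), i.e. 62t ≡ 18 (mod 65).
To invert 62 modulo 65: 65 = 1·62 + 3, 62 = 20·3 + 2, 3 = 1·2 + 1, 2 = 2·1 + 0, and unwinding, 1 = 3 − 1·2 = 3 − (62 − 20·3) = −62 + 21·3 = −62 + 21·(65 − 1·62) = 21·65 − 22·62. Thus 62⁻¹ ≡ -22 ≡ 43 (mod 65).
Therefore t ≡ 43·18 = 774 ≡ 59 (mod 65).
With t = 59: x = 59 + 62·59 = 3717.
Verify: 3717 = 59·62 + 59 and 3717 = 57·65 + 12. ✓

x = 3717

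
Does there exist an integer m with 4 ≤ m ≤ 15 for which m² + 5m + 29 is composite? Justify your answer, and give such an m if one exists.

At m = 11: 11² + 5·11 + 29 = 205 = 5·41, which is composite.

m = 11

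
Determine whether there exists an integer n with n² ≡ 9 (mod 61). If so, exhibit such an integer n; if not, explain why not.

Take n = 3. Then 3² = 9, and since 0 ≤ 9 < 61 this is already reduced: 3² ≡ 9 (mod 61).

n = 3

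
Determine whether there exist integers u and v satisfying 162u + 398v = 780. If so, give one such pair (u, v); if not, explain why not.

Since gcd(162, 398) = 2 and 780 = 2·390, Bézout's identity guarantees a solution.
Dividing through by 2 reduces the equation to 81u + 199v = 390.
Dividing repeatedly: 199 = 2·81 + 37, 81 = 2·37 + 7, 37 = 5·7 + 2, 7 = 3·2 + 1, 2 = 2·1 + 0.
Working back up the chain: 1 = 7 − 3·2 = 7 − 3·(37 − 5·7) = −3·37 + 16·7 = −3·37 + 16·(81 − 2·37) = 16·81 − 35·37 = 16·81 − 35·(199 − 2·81) = −35·199 + 86·81. So 81·86 + 199·(-35) = 1.
Scaling by 390 gives the particular solution (u, v) = (33540, -13650).
Shifting by a multiple of (199, −81) keeps it a solution: u = 33540 − 168·199 = 108, v = -13650 + 168·81 = -42.
Indeed 162·108 + 398·(-42) = 17496 − 16716 = 780.

u = 108, v = -42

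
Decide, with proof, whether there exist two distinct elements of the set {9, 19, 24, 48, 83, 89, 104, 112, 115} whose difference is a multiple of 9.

Two integers differ by a multiple of 9 exactly when they have the same residue mod 9. The residues are 9↦0, 19↦1, 24↦6, 48↦3, 83↦2, 89↦8, 104↦5, 112↦4, 115↦7.
No residue repeats among the 9 elements, so no pair has difference ≡ 0 (mod 9).

There is no such pair.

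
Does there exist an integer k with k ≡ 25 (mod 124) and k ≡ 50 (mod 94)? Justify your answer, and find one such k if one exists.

No, no such integer exists.

gcd(124, 94) = 2. If k ≡ 25 (mod 124) and k ≡ 50 (mod 94), then k ≡ 25 (mod 2) and k ≡ 50 (mod 2).
However 25 ≡ 1 and 50 ≡ 0 (mod 2), and 1 ≠ 0.
Hence the system has no solution.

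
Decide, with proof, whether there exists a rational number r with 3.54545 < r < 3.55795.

Look for a denominator N such that an integer falls strictly between N·3.54545 and N·3.55795. N = 9 works: 9·3.54545 = 31.90905 < 32 < 32.02155 = 9·3.55795.
Hence 32/9 is a rational number with 3.54545 < 32/9 < 3.55795.

r = 32/9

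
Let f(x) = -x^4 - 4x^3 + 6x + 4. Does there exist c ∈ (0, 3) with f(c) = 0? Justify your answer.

f(0) = 4 and f(3) = -167, which have opposite signs.
f is continuous everywhere (it is a polynomial), in particular on [0, 3].
So by the Intermediate Value Theorem there is a c strictly between 0 and 3 with f(c) = 0.

Yes, f has a root in the interval.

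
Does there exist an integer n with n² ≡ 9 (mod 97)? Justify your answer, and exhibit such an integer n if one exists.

Take n = 3. Then 3² = 9, and since 0 ≤ 9 < 97 this is already reduced: 3² ≡ 9 (mod 97).

n = 3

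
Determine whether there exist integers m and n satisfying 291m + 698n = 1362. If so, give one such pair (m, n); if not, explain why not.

291 and 698 are coprime, so 291m + 698n ranges over all of ℤ.
Euclidean algorithm: 698 = 2·291 + 116, 291 = 2·116 + 59, 116 = 1·59 + 57, 59 = 1·57 + 2, 57 = 28·2 + 1, 2 = 2·1 + 0.
Working back up the chain: 1 = 57 − 28·2 = 57 − 28·(59 − 1·57) = −28·59 + 29·57 = −28·59 + 29·(116 − 1·59) = 29·116 − 57·59 = 29·116 − 57·(291 − 2·116) = −57·291 + 143·116 = −57·291 + 143·(698 − 2·291) = 143·698 − 343·291. So 291·(-343) + 698·143 = 1.
Times 1362: 291·(-467166) + 698·194766 = 1362, so (-467166, 194766) solves it.
Adding 670·698 to m and subtracting 670·291 from n gives the tidier solution (494, -204).
Indeed 291·494 + 698·(-204) = 143754 − 142392 = 1362.

m = 494, n = -204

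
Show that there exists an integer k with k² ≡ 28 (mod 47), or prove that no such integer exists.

k = 34 works: 34² = 1156, and 1156 − 28 = 1128 = 24·47.

k = 34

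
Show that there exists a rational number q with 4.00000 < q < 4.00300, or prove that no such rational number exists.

q = 1337/334

Look for a denominator N such that an integer falls strictly between N·4.00000 and N·4.00300. N = 334 works: 334·4.00000 = 1336.00000 < 1337 < 1337.00200 = 334·4.00300.
So q = 1337/334 works: it is a ratio of integers, and dividing 334·4.00000 < 1337 < 334·4.00300 through by 334 gives 4.00000 < 1337/334 < 4.00300.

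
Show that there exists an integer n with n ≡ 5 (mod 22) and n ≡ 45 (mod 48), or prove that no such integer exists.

The moduli are not coprime: gcd(22, 48) = 2. Compatibility requires 2 ∣ (45 − 5) = 40, which holds, so solutions exist.
Step through n = 5, 5 + 22, 5 + 2·22, …: the values 5, 27, 49, 71, 93 reduce mod 48 to 5, 27, 1, 23, 45. The value 93 hits 45.
Check: 93 mod 22 = 5, 93 mod 48 = 45. ✓

n = 93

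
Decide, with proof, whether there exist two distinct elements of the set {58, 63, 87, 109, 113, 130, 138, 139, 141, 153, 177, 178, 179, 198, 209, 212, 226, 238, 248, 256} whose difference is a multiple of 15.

Both 58 and 178 leave remainder 13 on division by 15; their difference 120 = 8·15 is a multiple of 15.

The pair (58, 178) works.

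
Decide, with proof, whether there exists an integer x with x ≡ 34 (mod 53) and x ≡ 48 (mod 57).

x = 1359

The moduli 53 and 57 are coprime, so by the Chinese Remainder Theorem a unique solution modulo 3021 exists.
Write x = 34 + 53t and require 34 + 53t ≡ 48 (mod 57), i.e. 53t ≡ 14 (mod 57).
Since 53·14 = 742 = 13·57 + 1, the inverse of 53 mod 57 is 14.
Multiplying by 14: t ≡ 14·14 = 196 ≡ 25 (mod 57).
Taking t = 25 gives x = 34 + 53·25 = 1359.
Check: 1359 mod 53 = 34, 1359 mod 57 = 48. ✓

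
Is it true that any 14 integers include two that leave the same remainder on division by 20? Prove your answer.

No, the set {50, 51, 52, 53, 54, 55, 56, 57, 58, 59, 60, 61, 62, 63} is a counterexample.

Try 14 consecutive integers, 50, 51, …, 63. Their remainders mod 20 are 10, 11, 12, 13, 14, 15, 16, 17, 18, 19, 0, 1, 2, 3 — pairwise different, as any 14 ≤ 20 consecutive integers have distinct residues.
Hence this collection has no pair with equal remainders mod 20, disproving the claim.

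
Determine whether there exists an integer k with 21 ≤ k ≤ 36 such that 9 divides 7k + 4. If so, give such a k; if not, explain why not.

k = 29

k = 29 works, since 7·29 + 4 = 207 = 23·9.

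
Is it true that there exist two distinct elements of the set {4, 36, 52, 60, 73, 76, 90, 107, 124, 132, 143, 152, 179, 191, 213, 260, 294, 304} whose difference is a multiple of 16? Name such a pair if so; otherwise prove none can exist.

4 mod 16 = 4 and 36 mod 16 = 4, so 36 − 4 = 32 = 2·16.

4 and 36 are such a pair.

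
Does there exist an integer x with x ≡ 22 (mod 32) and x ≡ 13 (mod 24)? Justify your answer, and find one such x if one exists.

gcd(32, 24) = 8. If x ≡ 22 (mod 32) and x ≡ 13 (mod 24), then x ≡ 22 (mod 8) and x ≡ 13 (mod 8).
However 22 ≡ 6 and 13 ≡ 5 (mod 8), and 6 ≠ 5.
Hence the system has no solution.

No such integer exists.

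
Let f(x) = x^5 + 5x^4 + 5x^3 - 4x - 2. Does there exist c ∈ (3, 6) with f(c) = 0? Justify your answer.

No such root exists.

The endpoint values f(3) = 769 and f(6) = 15310 are both positive. Claim: f(x) > 0 for every x in (3, 6).
Substitute x = 3 + u, where 0 < u < 3 on the interval. Expanding, f(3 + u) = u^5 + 20u^4 + 155u^3 + 585u^2 + 1076u + 769.
The nonzero coefficients here are all positive, so for u > 0 every term is positive (or zero), and the constant term 769 is strictly positive.
Therefore f(x) > 0 throughout (3, 6), and f has no zero there.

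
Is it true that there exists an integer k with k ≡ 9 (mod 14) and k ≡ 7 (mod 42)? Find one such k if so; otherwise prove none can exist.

Both moduli are multiples of 14 = gcd(14, 42), so any solution would satisfy k ≡ 9 and k ≡ 7 modulo 14 simultaneously.
These are incompatible: 9 − 7 = 2 is not divisible by 14.
Hence the system has no solution.

There is no such integer.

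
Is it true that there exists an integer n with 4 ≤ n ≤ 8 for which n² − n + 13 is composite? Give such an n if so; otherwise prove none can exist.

At n = 4: 4² − 4 + 13 = 25 = 5·5, which is composite.

n = 4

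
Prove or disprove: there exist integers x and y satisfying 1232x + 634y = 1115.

Any value of 1232x + 634y is a multiple of gcd(1232, 634) = 2.
But 1115 = 2·557 + 1, so 2 ∤ 1115.
Therefore 1232x + 634y = 1115 has no solution in integers.

No such integers exist.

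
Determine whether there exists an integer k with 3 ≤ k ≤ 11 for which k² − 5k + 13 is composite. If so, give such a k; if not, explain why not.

k = 7

At k = 7: 7² − 5·7 + 13 = 27 = 3·9, which is composite.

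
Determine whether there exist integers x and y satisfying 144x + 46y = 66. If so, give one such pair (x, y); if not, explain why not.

gcd(144, 46) = 2, and 2 divides 66, so integer solutions exist.
Dividing through by 2 reduces the equation to 72x + 23y = 33.
Run the Euclidean algorithm on 72 and 23: 72 = 3·23 + 3, 23 = 7·3 + 2, 3 = 1·2 + 1, 2 = 2·1 + 0.
Unwinding: 1 = 3 − 1·2 = 3 − (23 − 7·3) = −23 + 8·3 = −23 + 8·(72 − 3·23) = 8·72 − 25·23, i.e. 72·8 + 23·(-25) = 1.
Multiplying through by 33: x = 8·33 = 264, y = (-25)·33 = -825 is a solution.
Shifting by a multiple of (23, −72) keeps it a solution: x = 264 − 11·23 = 11, y = -825 + 11·72 = -33.
Check: 144·11 + 46·(-33) = 1584 − 1518 = 66. ✓

x = 11, y = -33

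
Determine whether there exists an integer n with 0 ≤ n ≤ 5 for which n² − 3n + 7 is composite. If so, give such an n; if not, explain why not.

No such integer n in that range exists.

The values for n = 0, 1, …, 5 are 7, 5, 5, 7, 11, 17, and each of these is prime.
So no value in the range makes the expression composite.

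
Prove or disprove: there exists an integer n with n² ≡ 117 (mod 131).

n = 95 works: 95² = 9025, and 9025 − 117 = 8908 = 68·131.

n = 95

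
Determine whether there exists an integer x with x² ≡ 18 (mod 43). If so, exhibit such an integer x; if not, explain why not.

Apply Euler's criterion with the prime 43: 18 is a quadratic residue iff 18^21 ≡ 1 (mod 43), and a non-residue iff it is ≡ −1.
Squaring successively (mod 43): 18^2 = 324 ≡ 23; 18^4 ≡ 23² = 529 ≡ 13; 18^8 ≡ 13² = 169 ≡ 40; 18^16 ≡ 40² = 1600 ≡ 9.
Since 21 = 16 + 4 + 1, 18^21 ≡ 9 · 13 · 18; multiplying out mod 43: 9·13 = 117 ≡ 31, then 31·18 = 558 ≡ 42. Thus 18^21 ≡ 42 ≡ −1 (mod 43).
By Euler's criterion 18 is a quadratic non-residue mod 43: no x satisfies x² ≡ 18 (mod 43).

No, no such integer exists.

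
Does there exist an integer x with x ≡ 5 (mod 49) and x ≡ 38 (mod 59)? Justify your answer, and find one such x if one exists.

x = 1867

Since 49 and 59 share no common factor, CRT says the pair of congruences has a solution (unique mod 2891).
Write x = 5 + 49t and require 5 + 49t ≡ 38 (mod 59), i.e. 49t ≡ 33 (mod 59).
Since 49·53 = 2597 = 44·59 + 1, the inverse of 49 mod 59 is 53.
Multiplying by 53: t ≡ 53·33 = 1749 ≡ 38 (mod 59).
Taking t = 38 gives x = 5 + 49·38 = 1867.
Indeed 1867 ≡ 5 (mod 49) and 1867 ≡ 38 (mod 59).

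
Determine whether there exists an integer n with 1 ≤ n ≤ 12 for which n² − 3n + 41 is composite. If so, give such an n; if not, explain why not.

n = 10

At n = 10: 10² − 3·10 + 41 = 111 = 3·37, which is composite.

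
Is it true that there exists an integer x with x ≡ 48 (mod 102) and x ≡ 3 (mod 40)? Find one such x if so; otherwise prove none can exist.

No, no such integer exists.

Reduce both congruences modulo 2, which divides 102 and 40: they say x ≡ 48 (mod 2) and x ≡ 3 (mod 2).
These are incompatible: 48 − 3 = 45 is not divisible by 2.
Hence the system has no solution.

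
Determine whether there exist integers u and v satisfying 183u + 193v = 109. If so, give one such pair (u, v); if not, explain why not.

u = 47, v = -44

183 and 193 are coprime, so 183u + 193v ranges over all of ℤ.
Dividing repeatedly: 193 = 1·183 + 10, 183 = 18·10 + 3, 10 = 3·3 + 1, 3 = 3·1 + 0.
Unwinding: 1 = 10 − 3·3 = 10 − 3·(183 − 18·10) = −3·183 + 55·10 = −3·183 + 55·(193 − 1·183) = 55·193 − 58·183, i.e. 183·(-58) + 193·55 = 1.
Times 109: 183·(-6322) + 193·5995 = 109, so (-6322, 5995) solves it.
The general solution is u = -6322 + 193k, v = 5995 − 183k; taking k = 33 gives the smaller pair u = 47, v = -44.
Check: 183·47 + 193·(-44) = 8601 − 8492 = 109. ✓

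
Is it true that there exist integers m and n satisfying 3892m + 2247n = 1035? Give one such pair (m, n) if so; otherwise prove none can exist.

There are no such integers.

Both 3892 and 2247 are divisible by gcd(3892, 2247) = 7, hence so is any combination 3892m + 2247n.
But 1035 is not a multiple of 7 (it leaves remainder 6).
Therefore 3892m + 2247n = 1035 has no solution in integers.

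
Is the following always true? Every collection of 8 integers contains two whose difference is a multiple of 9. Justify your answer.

Consider the 8 integers 15, 16, …, 22. They lie in distinct residue classes modulo 9, since 8 ≤ 9.
The differences between them range over 1, …, 7, none of which is divisible by 9.

No, the set {15, 16, 17, 18, 19, 20, 21, 22} is a counterexample.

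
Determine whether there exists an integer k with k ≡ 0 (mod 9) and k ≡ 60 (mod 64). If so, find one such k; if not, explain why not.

gcd(9, 64) = 1, so the Chinese Remainder Theorem guarantees exactly one residue class mod 576 satisfying both.
Any solution of the first congruence is k = 0 + 9t; substituting into the second, 9t ≡ 60 − 0 ≡ 60 (mod 64).
Note 9·57 = 513 ≡ 1 (mod 64) (as 513 − 1 = 8·64), so 9⁻¹ ≡ 57.
Multiplying by 57: t ≡ 57·60 = 3420 ≡ 28 (mod 64).
Taking t = 28 gives k = 0 + 9·28 = 252.
Indeed 252 ≡ 0 (mod 9) and 252 ≡ 60 (mod 64).

k = 252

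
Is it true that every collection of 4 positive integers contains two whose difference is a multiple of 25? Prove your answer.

No, the set {96, 97, 98, 99} is a counterexample.

Take the 4 consecutive integers 96, 97, 98, 99: their residues mod 25 are all distinct because 4 ≤ 25.
The differences between them range over 1, …, 3, none of which is divisible by 25.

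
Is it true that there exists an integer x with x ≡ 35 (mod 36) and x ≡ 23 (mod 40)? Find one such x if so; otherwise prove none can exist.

The moduli are not coprime: gcd(36, 40) = 4. Compatibility requires 4 ∣ (23 − 35) = -12, which holds, so solutions exist.
Step through x = 35, 35 + 36, 35 + 2·36, …: the values 35, 71, 107, 143 reduce mod 40 to 35, 31, 27, 23. The value 143 hits 23.
Check: 143 mod 36 = 35, 143 mod 40 = 23. ✓

x = 143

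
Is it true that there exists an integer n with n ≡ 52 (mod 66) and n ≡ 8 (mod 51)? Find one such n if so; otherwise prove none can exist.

Reduce both congruences modulo 3, which divides 66 and 51: they say n ≡ 52 (mod 3) and n ≡ 8 (mod 3).
However 52 ≡ 1 and 8 ≡ 2 (mod 3), and 1 ≠ 2.
So no integer satisfies both congruences.

There is no such integer.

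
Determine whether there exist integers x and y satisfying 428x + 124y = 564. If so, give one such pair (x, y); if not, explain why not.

Since gcd(428, 124) = 4 and 564 = 4·141, Bézout's identity guarantees a solution.
Dividing through by 4 reduces the equation to 107x + 31y = 141.
Dividing repeatedly: 107 = 3·31 + 14, 31 = 2·14 + 3, 14 = 4·3 + 2, 3 = 1·2 + 1, 2 = 2·1 + 0.
Working back up the chain: 1 = 3 − 1·2 = 3 − (14 − 4·3) = −14 + 5·3 = −14 + 5·(31 − 2·14) = 5·31 − 11·14 = 5·31 − 11·(107 − 3·31) = −11·107 + 38·31. So 107·(-11) + 31·38 = 1.
Multiplying through by 141: x = (-11)·141 = -1551, y = 38·141 = 5358 is a solution.
The general solution is x = -1551 + 31k, y = 5358 − 107k; taking k = 51 gives the smaller pair x = 30, y = -99.
Check: 428·30 + 124·(-99) = 12840 − 12276 = 564. ✓

x = 30, y = -99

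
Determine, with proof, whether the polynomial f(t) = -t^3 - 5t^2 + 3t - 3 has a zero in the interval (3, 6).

The endpoint values f(3) = -66 and f(6) = -381 are both negative. Claim: f(t) < 0 for every t in (3, 6).
Shift to the endpoint 3: with t = 3 + u (0 < u < 3), one computes f(3 + u) = -u^3 - 14u^2 - 54u - 66.
All 4 nonzero coefficients of this polynomial in u are negative; hence for u > 0 the value is a sum of negative terms (the constant -66 among them).
Therefore f(t) < 0 throughout (3, 6), and f has no zero there.

f has no root in that interval.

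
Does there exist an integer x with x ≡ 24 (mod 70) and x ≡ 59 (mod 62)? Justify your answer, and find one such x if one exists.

No, no such integer exists.

Reduce both congruences modulo 2, which divides 70 and 62: they say x ≡ 24 (mod 2) and x ≡ 59 (mod 2).
But 24 mod 2 = 0 while 59 mod 2 = 1, a contradiction.
So no integer satisfies both congruences.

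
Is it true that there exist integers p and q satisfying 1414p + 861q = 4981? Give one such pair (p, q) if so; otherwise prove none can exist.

Any value of 1414p + 861q is a multiple of gcd(1414, 861) = 7.
But 4981 = 7·711 + 4, so 7 ∤ 4981.
Therefore 1414p + 861q = 4981 has no solution in integers.

There are no such integers.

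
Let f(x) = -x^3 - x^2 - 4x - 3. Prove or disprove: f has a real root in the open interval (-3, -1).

f has no root in that interval.

Evaluate at the endpoints: f(-3) = 27, f(-1) = 1 — same sign (positive).
The derivative f'(x) = -3x^2 - 2x - 4 is a quadratic with discriminant (-2)² − 4·(-3)·(-4) = -44 < 0; it never vanishes, so it is always negative (sign of the leading coefficient).
Hence f is strictly decreasing on ℝ, and in particular on [-3, -1]. A strictly monotone function with same-sign endpoint values stays positive on the whole interval, so f has no zero in (-3, -1).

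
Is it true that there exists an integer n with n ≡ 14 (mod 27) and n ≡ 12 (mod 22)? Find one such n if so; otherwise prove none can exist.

n = 122

gcd(27, 22) = 1, so the Chinese Remainder Theorem guarantees exactly one residue class mod 594 satisfying both.
Any solution of the first congruence is n = 14 + 27t; substituting into the second, 27t ≡ 12 − 14 ≡ 20 (mod 22).
27 ≡ 5 (mod 22), so this reads 5t ≡ 20 (mod 22). Since 5·9 = 45 = 2·22 + 1, the inverse of 5 mod 22 is 9.
Therefore t ≡ 9·20 = 180 ≡ 4 (mod 22).
Taking t = 4 gives n = 14 + 27·4 = 122.
Indeed 122 ≡ 14 (mod 27) and 122 ≡ 12 (mod 22).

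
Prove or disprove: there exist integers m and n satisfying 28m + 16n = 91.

gcd(28, 16) = 4, so every integer of the form 28m + 16n is a multiple of 4.
But 91 = 4·22 + 3, so 4 ∤ 91.
Therefore 28m + 16n = 91 has no solution in integers.

There are no such integers.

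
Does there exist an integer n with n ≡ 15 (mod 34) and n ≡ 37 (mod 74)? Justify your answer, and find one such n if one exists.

gcd(34, 74) = 2. A simultaneous solution exists iff 15 ≡ 37 (mod 2); here 15 mod 2 = 1 = 37 mod 2, so it does.
Step through n = 15, 15 + 34, 15 + 2·34, …: the values 15, 49, 83, 117, 151, 185 reduce mod 74 to 15, 49, 9, 43, 3, 37. The value 185 hits 37.
Check: 185 mod 34 = 15, 185 mod 74 = 37. ✓

n = 185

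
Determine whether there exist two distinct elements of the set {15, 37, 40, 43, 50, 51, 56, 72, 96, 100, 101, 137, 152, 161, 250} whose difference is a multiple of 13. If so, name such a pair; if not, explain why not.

Yes: 37 and 50.

Both 37 and 50 leave remainder 11 on division by 13; their difference 13 = 1·13 is a multiple of 13.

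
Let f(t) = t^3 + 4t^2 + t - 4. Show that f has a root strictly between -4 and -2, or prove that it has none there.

Such a root exists.

f(-4) = -8 and f(-2) = 2, which have opposite signs.
Since f is a polynomial it is continuous on [-4, -2].
By the Intermediate Value Theorem f must vanish at some point of (-4, -2).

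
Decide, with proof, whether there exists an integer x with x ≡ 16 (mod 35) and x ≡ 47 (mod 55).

There is no such integer.

Reduce both congruences modulo 5, which divides 35 and 55: they say x ≡ 16 (mod 5) and x ≡ 47 (mod 5).
But 16 mod 5 = 1 while 47 mod 5 = 2, a contradiction.
Hence the system has no solution.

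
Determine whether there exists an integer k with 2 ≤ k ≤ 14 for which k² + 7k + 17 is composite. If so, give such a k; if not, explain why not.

k = 2

At k = 2: 2² + 7·2 + 17 = 35 = 5·7, which is composite.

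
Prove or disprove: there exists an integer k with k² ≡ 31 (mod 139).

Take k = 93. Then 93² = 8649 = 62·139 + 31, so 93² ≡ 31 (mod 139).

k = 93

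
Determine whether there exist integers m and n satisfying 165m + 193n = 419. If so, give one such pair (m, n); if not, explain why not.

165 and 193 are coprime, so 165m + 193n ranges over all of ℤ.
Dividing repeatedly: 193 = 1·165 + 28, 165 = 5·28 + 25, 28 = 1·25 + 3, 25 = 8·3 + 1, 3 = 3·1 + 0.
Unwinding: 1 = 25 − 8·3 = 25 − 8·(28 − 1·25) = −8·28 + 9·25 = −8·28 + 9·(165 − 5·28) = 9·165 − 53·28 = 9·165 − 53·(193 − 1·165) = −53·193 + 62·165, i.e. 165·62 + 193·(-53) = 1.
Scaling by 419 gives the particular solution (m, n) = (25978, -22207).
Subtracting 134·193 from m and adding 134·165 to n gives the tidier solution (116, -97).
Indeed 165·116 + 193·(-97) = 19140 − 18721 = 419.

m = 116, n = -97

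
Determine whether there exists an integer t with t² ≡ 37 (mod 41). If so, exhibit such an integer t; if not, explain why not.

Take t = 18. Then 18² = 324 = 7·41 + 37, so 18² ≡ 37 (mod 41).

t = 18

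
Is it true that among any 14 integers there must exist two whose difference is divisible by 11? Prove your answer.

Yes.

Partition the integers by their residue mod 11; there are 11 classes.
With 14 integers and only 11 classes, the pigeonhole principle forces two of them, say a and b, into the same class.
Then a ≡ b (mod 11), i.e. 11 ∣ (a − b).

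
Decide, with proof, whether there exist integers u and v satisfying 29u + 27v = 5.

u = 16, v = -17

Since gcd(29, 27) = 1, every integer is an integer combination of 29 and 27.
Euclidean algorithm: 29 = 1·27 + 2, 27 = 13·2 + 1, 2 = 2·1 + 0.
Unwinding: 1 = 27 − 13·2 = 27 − 13·(29 − 1·27) = −13·29 + 14·27, i.e. 29·(-13) + 27·14 = 1.
Scaling by 5 gives the particular solution (u, v) = (-65, 70).
Adding 3·27 to u and subtracting 3·29 from v gives the tidier solution (16, -17).
Check: 29·16 + 27·(-17) = 464 − 459 = 5. ✓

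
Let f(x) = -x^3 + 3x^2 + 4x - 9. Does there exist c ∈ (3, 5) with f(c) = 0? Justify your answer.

Yes, f has a root in the interval.

f(3) = 3 and f(5) = -39, which have opposite signs.
Since f is a polynomial it is continuous on [3, 5].
By the Intermediate Value Theorem, f takes the value 0 somewhere in the open interval.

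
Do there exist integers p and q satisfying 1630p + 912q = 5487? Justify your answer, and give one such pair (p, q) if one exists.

No, no such integers exist.

Both 1630 and 912 are divisible by gcd(1630, 912) = 2, hence so is any combination 1630p + 912q.
However 5487 leaves remainder 1 on division by 2.
So the equation is unsolvable over ℤ.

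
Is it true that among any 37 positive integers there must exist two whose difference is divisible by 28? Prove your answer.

Partition the integers by their residue mod 28; there are 28 classes.
With 37 integers and only 28 classes, the pigeonhole principle forces two of them, say a and b, into the same class.
Then a ≡ b (mod 28), i.e. 28 ∣ (a − b).

Yes.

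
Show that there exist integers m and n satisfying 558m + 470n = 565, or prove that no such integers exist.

There are no such integers.

gcd(558, 470) = 2, so every integer of the form 558m + 470n is a multiple of 2.
But 565 = 2·282 + 1, so 2 ∤ 565.
So the equation is unsolvable over ℤ.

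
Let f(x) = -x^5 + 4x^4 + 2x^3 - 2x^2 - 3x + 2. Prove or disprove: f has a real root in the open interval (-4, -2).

No.

The endpoint values f(-4) = 1902 and f(-2) = 80 are both positive. Claim: f(x) > 0 for every x in (-4, -2).
Substitute x = -2 − u, where 0 < u < 2 on the interval. Expanding, f(-2 − u) = u^5 + 14u^4 + 70u^3 + 162u^2 + 179u + 80.
All 6 nonzero coefficients of this polynomial in u are positive; hence for u > 0 the value is a sum of positive terms (the constant 80 among them).
Therefore f(x) > 0 throughout (-4, -2), and f has no zero there.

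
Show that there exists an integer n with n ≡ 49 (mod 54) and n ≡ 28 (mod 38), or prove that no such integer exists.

gcd(54, 38) = 2. If n ≡ 49 (mod 54) and n ≡ 28 (mod 38), then n ≡ 49 (mod 2) and n ≡ 28 (mod 2).
But 49 mod 2 = 1 while 28 mod 2 = 0, a contradiction.
Hence the system has no solution.

No, no such integer exists.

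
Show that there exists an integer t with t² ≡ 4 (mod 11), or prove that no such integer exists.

t = 9

Take t = 9. Then 9² = 81 = 7·11 + 4, so 9² ≡ 4 (mod 11).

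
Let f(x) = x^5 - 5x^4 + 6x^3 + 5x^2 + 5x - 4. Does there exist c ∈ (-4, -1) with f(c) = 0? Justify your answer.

f has no root in that interval.

f(-4) = -2632 and f(-1) = -16, both negative, so a sign-change argument is unavailable; we show f keeps this sign on the whole interval.
Shift to the endpoint -1: with x = -1 − u (0 < u < 3), one computes f(-1 − u) = -u^5 - 10u^4 - 36u^3 - 53u^2 - 38u - 16.
The nonzero coefficients here are all negative, so for u > 0 every term is negative (or zero), and the constant term -16 is strictly negative.
Therefore f(x) < 0 throughout (-4, -1), and f has no zero there.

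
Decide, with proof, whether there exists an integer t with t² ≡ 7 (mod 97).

There is no such integer.

97 is prime, so by Euler's criterion 7 is a square mod 97 iff 7^((97−1)/2) = 7^48 ≡ 1 (mod 97).
Repeated squaring mod 97: 7^2 = 49 ≡ 49; 7^4 ≡ 49² = 2401 ≡ 73; 7^8 ≡ 73² = 5329 ≡ 91; 7^16 ≡ 91² = 8281 ≡ 36; 7^32 ≡ 36² = 1296 ≡ 35.
Since 48 = 32 + 16, 7^48 ≡ 35 · 36; multiplying out mod 97: 35·36 = 1260 ≡ 96. Thus 7^48 ≡ 96 ≡ −1 (mod 97).
By Euler's criterion 7 is a quadratic non-residue mod 97: no t satisfies t² ≡ 7 (mod 97).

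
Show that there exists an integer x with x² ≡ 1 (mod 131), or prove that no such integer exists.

x = 1

Take x = 1. Then 1² = 1, and since 0 ≤ 1 < 131 this is already reduced: 1² ≡ 1 (mod 131).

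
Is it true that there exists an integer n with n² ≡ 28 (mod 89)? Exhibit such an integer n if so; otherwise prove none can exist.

No such integer exists.

89 is prime, so by Euler's criterion 28 is a square mod 89 iff 28^((89−1)/2) = 28^44 ≡ 1 (mod 89).
Squaring successively (mod 89): 28^2 = 784 ≡ 72; 28^4 ≡ 72² = 5184 ≡ 22; 28^8 ≡ 22² = 484 ≡ 39; 28^16 ≡ 39² = 1521 ≡ 8; 28^32 ≡ 8² = 64 ≡ 64.
Since 44 = 32 + 8 + 4, 28^44 ≡ 64 · 39 · 22; multiplying out mod 89: 64·39 = 2496 ≡ 4, then 4·22 = 88 ≡ 88. Thus 28^44 ≡ 88 ≡ −1 (mod 89).
The value −1 means 28 is a non-residue modulo 89, so n² ≡ 28 (mod 89) is impossible.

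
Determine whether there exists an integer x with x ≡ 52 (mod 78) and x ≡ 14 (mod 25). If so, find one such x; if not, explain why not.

x = 364

Since 78 and 25 share no common factor, CRT says the pair of congruences has a solution (unique mod 1950).
Any solution of the first congruence is x = 52 + 78t; substituting into the second, 78t ≡ 14 − 52 ≡ 12 (mod 25).
78 ≡ 3 (mod 25), so this reads 3t ≡ 12 (mod 25). Invert 3 mod 25 by the Euclidean algorithm: 25 = 8·3 + 1, 3 = 3·1 + 0; back-substituting, 1 = 25 − 8·3. Hence 3·(-8) ≡ 1, so 3⁻¹ ≡ -8 ≡ 17 (mod 25).
Multiplying by 17: t ≡ 17·12 = 204 ≡ 4 (mod 25).
With t = 4: x = 52 + 78·4 = 364.
Indeed 364 ≡ 52 (mod 78) and 364 ≡ 14 (mod 25).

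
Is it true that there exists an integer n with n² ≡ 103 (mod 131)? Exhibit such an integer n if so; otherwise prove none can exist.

131 is prime, so by Euler's criterion 103 is a square mod 131 iff 103^((131−1)/2) = 103^65 ≡ 1 (mod 131).
Repeated squaring mod 131: 103^2 = 10609 ≡ 129; 103^4 ≡ 129² = 16641 ≡ 4; 103^8 ≡ 4² = 16 ≡ 16; 103^16 ≡ 16² = 256 ≡ 125; 103^32 ≡ 125² = 15625 ≡ 36; 103^64 ≡ 36² = 1296 ≡ 117.
Since 65 = 64 + 1, 103^65 ≡ 117 · 103; multiplying out mod 131: 117·103 = 12051 ≡ 130. Thus 103^65 ≡ 130 ≡ −1 (mod 131).
The value −1 means 103 is a non-residue modulo 131, so n² ≡ 103 (mod 131) is impossible.

There is no such integer.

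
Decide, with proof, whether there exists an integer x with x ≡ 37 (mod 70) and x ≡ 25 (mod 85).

No such integer exists.

Reduce both congruences modulo 5, which divides 70 and 85: they say x ≡ 37 (mod 5) and x ≡ 25 (mod 5).
These are incompatible: 37 − 25 = 12 is not divisible by 5.
So no integer satisfies both congruences.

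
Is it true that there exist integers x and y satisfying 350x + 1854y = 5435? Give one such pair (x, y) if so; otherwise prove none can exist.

No, no such integers exist.

gcd(350, 1854) = 2, so every integer of the form 350x + 1854y is a multiple of 2.
But 5435 is not a multiple of 2 (it leaves remainder 1).
So the equation is unsolvable over ℤ.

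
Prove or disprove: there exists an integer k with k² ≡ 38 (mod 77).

No, no such integer exists.

Reduce modulo 7, which divides 77: we would need k² ≡ 3 (mod 7).
Squares mod 7 repeat after k = 3 (as (−k)² = k²); for k = 0..3 they are 0, 1, 4, 2.
The set of squares mod 7 is therefore {0, 1, 2, 4}, which does not contain 3.
Therefore k² ≡ 38 (mod 77) has no solution.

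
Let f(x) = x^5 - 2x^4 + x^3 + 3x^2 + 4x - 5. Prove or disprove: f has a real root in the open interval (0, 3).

Yes, f has a root in the interval.

f(0) = -5 and f(3) = 142, which have opposite signs.
As a polynomial, f is continuous on every closed interval.
By the Intermediate Value Theorem f must vanish at some point of (0, 3).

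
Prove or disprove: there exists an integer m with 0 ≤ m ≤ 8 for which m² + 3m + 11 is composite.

m = 8

At m = 8: 8² + 3·8 + 11 = 99 = 3·33, which is composite.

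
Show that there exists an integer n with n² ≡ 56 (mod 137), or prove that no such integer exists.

n = 59

Take n = 59. Then 59² = 3481 = 25·137 + 56, so 59² ≡ 56 (mod 137).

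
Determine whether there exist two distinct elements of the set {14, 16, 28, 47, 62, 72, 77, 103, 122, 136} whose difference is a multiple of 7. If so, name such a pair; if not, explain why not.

14 and 28 are such a pair.

Both 14 and 28 leave remainder 0 on division by 7; their difference 14 = 2·7 is a multiple of 7.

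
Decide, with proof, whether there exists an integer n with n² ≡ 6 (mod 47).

n = 10 works: 10² = 100, and 100 − 6 = 94 = 2·47.

n = 10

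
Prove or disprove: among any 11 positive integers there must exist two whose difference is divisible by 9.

True.

Each integer lies in one of the 9 residue classes modulo 9.
With 11 integers and only 9 classes, the pigeonhole principle forces two of them, say a and b, into the same class.
Then a ≡ b (mod 9), i.e. 9 ∣ (a − b).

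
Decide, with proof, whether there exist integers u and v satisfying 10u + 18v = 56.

u = 2, v = 2

Every value of 10u + 18v is a multiple of gcd(10, 18) = 2; since 2 ∣ 56, solutions exist.
Dividing through by 2 reduces the equation to 5u + 9v = 28.
Euclidean algorithm: 9 = 1·5 + 4, 5 = 1·4 + 1, 4 = 4·1 + 0.
Back-substituting, 1 = 5 − 1·4 = 5 − (9 − 1·5) = −9 + 2·5; that is, 5·2 + 9·(-1) = 1.
Scaling by 28 gives the particular solution (u, v) = (56, -28).
Subtracting 6·9 from u and adding 6·5 to v gives the tidier solution (2, 2).
Indeed 10·2 + 18·2 = 20 + 36 = 56.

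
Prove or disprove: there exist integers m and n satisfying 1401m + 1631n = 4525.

m = 654, n = -559

1401 and 1631 are coprime, so 1401m + 1631n ranges over all of ℤ.
Euclidean algorithm: 1631 = 1·1401 + 230, 1401 = 6·230 + 21, 230 = 10·21 + 20, 21 = 1·20 + 1, 20 = 20·1 + 0.
Working back up the chain: 1 = 21 − 1·20 = 21 − (230 − 10·21) = −230 + 11·21 = −230 + 11·(1401 − 6·230) = 11·1401 − 67·230 = 11·1401 − 67·(1631 − 1·1401) = −67·1631 + 78·1401. So 1401·78 + 1631·(-67) = 1.
Scaling by 4525 gives the particular solution (m, n) = (352950, -303175).
Subtracting 216·1631 from m and adding 216·1401 to n gives the tidier solution (654, -559).
Indeed 1401·654 + 1631·(-559) = 916254 − 911729 = 4525.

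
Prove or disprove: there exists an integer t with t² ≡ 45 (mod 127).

127 is prime, so by Euler's criterion 45 is a square mod 127 iff 45^((127−1)/2) = 45^63 ≡ 1 (mod 127).
Squaring successively (mod 127): 45^2 = 2025 ≡ 120; 45^4 ≡ 120² = 14400 ≡ 49; 45^8 ≡ 49² = 2401 ≡ 115; 45^16 ≡ 115² = 13225 ≡ 17; 45^32 ≡ 17² = 289 ≡ 35.
Since 63 = 32 + 16 + 8 + 4 + 2 + 1, 45^63 ≡ 35 · 17 · 115 · 49 · 120 · 45; multiplying out mod 127: 35·17 = 595 ≡ 87, then 87·115 = 10005 ≡ 99, then 99·49 = 4851 ≡ 25, then 25·120 = 3000 ≡ 79, then 79·45 = 3555 ≡ 126. Thus 45^63 ≡ 126 ≡ −1 (mod 127).
By Euler's criterion 45 is a quadratic non-residue mod 127: no t satisfies t² ≡ 45 (mod 127).

There is no such integer.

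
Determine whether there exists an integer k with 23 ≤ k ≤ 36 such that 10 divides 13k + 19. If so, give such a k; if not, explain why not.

k = 27

For k = 23, 24, 25, 26 the values 318, 331, 344, 357 are not multiples of 10. At k = 27 we get 13·27 + 19 = 370, and 370 = 10·37.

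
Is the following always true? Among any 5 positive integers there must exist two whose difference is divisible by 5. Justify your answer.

No; for instance {21, 22, 23, 24, 25} is a counterexample.

Take the 5 consecutive integers 21, 22, …, 25: their residues mod 5 are all distinct because 5 ≤ 5.
The differences between them range over 1, …, 4, none of which is divisible by 5.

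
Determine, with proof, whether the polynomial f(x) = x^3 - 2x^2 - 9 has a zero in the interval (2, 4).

f(2) = -9 and f(4) = 23, which have opposite signs.
Since f is a polynomial it is continuous on [2, 4].
By the Intermediate Value Theorem f must vanish at some point of (2, 4).

Such a root exists.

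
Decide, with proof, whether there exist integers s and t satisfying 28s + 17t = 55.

s = 5, t = -5

28 and 17 are coprime, so 28s + 17t ranges over all of ℤ.
Euclidean algorithm: 28 = 1·17 + 11, 17 = 1·11 + 6, 11 = 1·6 + 5, 6 = 1·5 + 1, 5 = 5·1 + 0.
Working back up the chain: 1 = 6 − 1·5 = 6 − (11 − 1·6) = −11 + 2·6 = −11 + 2·(17 − 1·11) = 2·17 − 3·11 = 2·17 − 3·(28 − 1·17) = −3·28 + 5·17. So 28·(-3) + 17·5 = 1.
Multiplying through by 55: s = (-3)·55 = -165, t = 5·55 = 275 is a solution.
Adding 10·17 to s and subtracting 10·28 from t gives the tidier solution (5, -5).
Indeed 28·5 + 17·(-5) = 140 − 85 = 55.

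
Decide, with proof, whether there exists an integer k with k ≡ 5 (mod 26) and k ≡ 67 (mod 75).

k = 967

The moduli 26 and 75 are coprime, so by the Chinese Remainder Theorem a unique solution modulo 1950 exists.
Any solution of the first congruence is k = 5 + 26t; substituting into the second, 26t ≡ 67 − 5 ≡ 62 (mod 75).
To invert 26 modulo 75: 75 = 2·26 + 23, 26 = 1·23 + 3, 23 = 7·3 + 2, 3 = 1·2 + 1, 2 = 2·1 + 0, and unwinding, 1 = 3 − 1·2 = 3 − (23 − 7·3) = −23 + 8·3 = −23 + 8·(26 − 1·23) = 8·26 − 9·23 = 8·26 − 9·(75 − 2·26) = −9·75 + 26·26. Thus 26⁻¹ ≡ 26 (mod 75).
Multiplying by 26: t ≡ 26·62 = 1612 ≡ 37 (mod 75).
Taking t = 37 gives k = 5 + 26·37 = 967.
Indeed 967 ≡ 5 (mod 26) and 967 ≡ 67 (mod 75).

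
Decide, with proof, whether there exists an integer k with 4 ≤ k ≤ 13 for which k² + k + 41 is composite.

No, no such integer k in that range exists.

The values for k = 4, 5, …, 13 are 61, 71, 83, 97, 113, 131, 151, 173, 197, 223, and each of these is prime.
So no value in the range makes the expression composite.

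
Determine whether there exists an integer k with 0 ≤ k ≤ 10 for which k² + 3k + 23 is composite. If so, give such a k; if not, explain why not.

k = 10

At k = 10: 10² + 3·10 + 23 = 153 = 3·51, which is composite.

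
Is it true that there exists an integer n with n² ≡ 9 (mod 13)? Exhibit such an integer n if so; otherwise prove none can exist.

n = 3

Take n = 3. Then 3² = 9, and since 0 ≤ 9 < 13 this is already reduced: 3² ≡ 9 (mod 13).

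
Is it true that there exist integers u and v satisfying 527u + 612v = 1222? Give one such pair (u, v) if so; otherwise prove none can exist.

Any value of 527u + 612v is a multiple of gcd(527, 612) = 17.
However 1222 leaves remainder 15 on division by 17.
So the equation is unsolvable over ℤ.

There are no such integers.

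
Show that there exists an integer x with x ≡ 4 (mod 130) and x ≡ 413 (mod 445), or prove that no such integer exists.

There is no such integer.

gcd(130, 445) = 5. If x ≡ 4 (mod 130) and x ≡ 413 (mod 445), then x ≡ 4 (mod 5) and x ≡ 413 (mod 5).
These are incompatible: 4 − 413 = -409 is not divisible by 5.
Hence the system has no solution.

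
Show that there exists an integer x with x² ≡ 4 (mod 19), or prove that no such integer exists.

x = 2

Take x = 2. Then 2² = 4, and since 0 ≤ 4 < 19 this is already reduced: 2² ≡ 4 (mod 19).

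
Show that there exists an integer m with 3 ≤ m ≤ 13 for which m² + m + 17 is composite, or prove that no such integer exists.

There is no such integer m in that range.

The values for m = 3, 4, …, 13 are 29, 37, 47, 59, 73, 89, 107, 127, 149, 173, 199, and each of these is prime.
So no value in the range makes the expression composite.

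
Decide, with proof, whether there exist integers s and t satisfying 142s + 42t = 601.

gcd(142, 42) = 2, so every integer of the form 142s + 42t is a multiple of 2.
But 601 is not a multiple of 2 (it leaves remainder 1).
Hence no integers s, t satisfy the equation.

No, no such integers exist.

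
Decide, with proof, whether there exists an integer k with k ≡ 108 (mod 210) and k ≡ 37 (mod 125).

No such integer exists.

Both moduli are multiples of 5 = gcd(210, 125), so any solution would satisfy k ≡ 108 and k ≡ 37 modulo 5 simultaneously.
However 108 ≡ 3 and 37 ≡ 2 (mod 5), and 3 ≠ 2.
Hence the system has no solution.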